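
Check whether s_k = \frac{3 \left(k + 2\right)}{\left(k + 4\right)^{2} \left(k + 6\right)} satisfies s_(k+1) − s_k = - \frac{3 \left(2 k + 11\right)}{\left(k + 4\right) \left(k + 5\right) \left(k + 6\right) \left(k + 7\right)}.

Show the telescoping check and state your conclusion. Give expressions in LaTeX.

s_(k+1) = 3*(k + 3)/((k + 5)**2*(k + 7))
s_(k+1) − s_k = 3*(-(k + 2)*(k + 5)**2*(k + 7) + (k + 3)*(k + 4)**2*(k + 6))/((k + 4)**2*(k + 5)**2*(k + 6)*(k + 7))
(s_(k+1) − s_k) − t_k = 6*(3*k**2 + 31*k + 79)/(k**6 + 31*k**5 + 397*k**4 + 2689*k**3 + 10162*k**2 + 20320*k + 16800)

Invalid: residual \frac{6 \left(3 k^{2} + 31 k + 79\right)}{k^{6} + 31 k^{5} + 397 k^{4} + 2689 k^{3} + 10162 k^{2} + 20320 k + 16800} ≠ 0.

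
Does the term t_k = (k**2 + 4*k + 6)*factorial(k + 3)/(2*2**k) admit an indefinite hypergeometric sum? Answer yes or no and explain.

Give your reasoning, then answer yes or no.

Yes. s_k = (k + 1)*factorial(k + 3)/2**k.

The ratio is (k + 4)*(4*k + (k + 1)**2 + 10)/(2*(k**2 + 4*k + 6)).
A = k/2 + 2, B = 1, C = k**2 + 4*k + 6.
Solve (k/2 + 2)·f(k+1) − (1)·f(k) = k**2 + 4*k + 6.
deg f ≤ 1 (via 1,0,2).
Coefficient equations give f(k) = 2*(k + 1).
Then R = B(k−1)f/C = 2*(k + 1)/(k**2 + 4*k + 6), so s_k = R(k)·t_k = (k + 1)*factorial(k + 3)/2**k.
Δs = (k**2 + 4*k + 6)*factorial(k + 3)/(2*2**k), as required.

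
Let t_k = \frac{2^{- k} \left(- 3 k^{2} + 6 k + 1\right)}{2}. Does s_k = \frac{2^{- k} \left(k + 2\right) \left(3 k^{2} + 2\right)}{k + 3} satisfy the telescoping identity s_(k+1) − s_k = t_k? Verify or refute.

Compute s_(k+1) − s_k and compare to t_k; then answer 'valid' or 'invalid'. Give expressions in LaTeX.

Invalid: residual \frac{2^{- k} \left(3 k^{3} + 9 k^{2} - 19 k + 1\right)}{2 \left(k^{2} + 7 k + 12\right)} ≠ 0.

s_(k+1) = (k + 3)*(3*(k + 1)**2 + 2)/(2*2**k*(k + 4))
s_(k+1) − s_k = (-3*k**4 - 12*k**3 + 16*k**2 + 60*k + 13)/(2*2**k*(k**2 + 7*k + 12))
(s_(k+1) − s_k) − t_k = (3*k**3 + 9*k**2 - 19*k + 1)/(2*2**k*(k**2 + 7*k + 12))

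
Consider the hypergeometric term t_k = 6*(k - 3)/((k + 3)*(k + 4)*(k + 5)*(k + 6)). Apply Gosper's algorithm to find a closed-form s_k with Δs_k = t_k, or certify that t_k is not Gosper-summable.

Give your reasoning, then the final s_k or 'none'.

The ratio is (k - 2)*(k + 3)/((k - 3)*(k + 7)).
Normal form (A,B,C) = (k + 3, k + 7, k - 3).
Need (k + 3)·f(k+1) − (k + 6)·f(k) = k - 3.
d = 3 from the (1,1,1) case.
Solve for f: f(k) = -k*(k**2 + 12*k + 107)/120 (degree 3 ≤ 3).
R(k) = B(k−1)·f(k)/C(k) = -k*(k + 6)*(k**2 + 12*k + 107)/(120*(k - 3)); s_k = R·t_k = k*(-k**2 - 12*k - 107)/(20*(k + 3)*(k + 4)*(k + 5)).
s_(k+1) − s_k = 6*(k - 3)/(k**4 + 18*k**3 + 119*k**2 + 342*k + 360) = t_k.

s_k = k*(-k**2 - 12*k - 107)/(20*(k + 3)*(k + 4)*(k + 5))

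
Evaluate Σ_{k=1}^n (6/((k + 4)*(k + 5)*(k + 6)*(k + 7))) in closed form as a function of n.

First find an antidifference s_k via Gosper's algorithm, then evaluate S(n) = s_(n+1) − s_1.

S(n) = n*(n**2 + 18*n + 107)/(105*(n**3 + 18*n**2 + 107*n + 210))

Step 1: r(k) = (k + 4)/(k + 8).
A = k + 4, B = k + 8, C = 1.
Need (k + 4)·f(k+1) − (k + 7)·f(k) = 1.
From deg A=1, deg B=1, deg C=0: d=3.
A polynomial solution: f(k) = k*(k**2 + 15*k + 74)/360.
Certificate R = B(k−1)f/C = k*(k + 7)*(k**2 + 15*k + 74)/360 gives s_k = k*(k**2 + 15*k + 74)/(60*(k + 4)*(k + 5)*(k + 6)).
s_(k+1) − s_k = 6/(k**4 + 22*k**3 + 179*k**2 + 638*k + 840) = t_k.
Evaluate: s_(n+1) = (n**3 + 18*n**2 + 107*n + 90)/(60*(n**3 + 18*n**2 + 107*n + 210)); subtract s_(1) = 1/140 ⇒ S(n) = n*(n**2 + 18*n + 107)/(105*(n**3 + 18*n**2 + 107*n + 210)).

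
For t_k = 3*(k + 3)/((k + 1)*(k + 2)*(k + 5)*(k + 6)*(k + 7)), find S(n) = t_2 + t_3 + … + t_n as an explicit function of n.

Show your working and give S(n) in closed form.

S(n) = (n**3 + 15*n**2 + 68*n - 84)/(168*(n**3 + 15*n**2 + 68*n + 84))

Step 1: r(k) = (k + 1)*(k + 4)*(k + 5)/((k + 3)**2*(k + 8)).
Gosper form: A/B · C(k+1)/C(k) with A=k + 1, B=k + 8, C=k**3 + 10*k**2 + 33*k + 36.
Key eq: (k + 1)·f(k+1) = (k + 7)·f(k) + (k**3 + 10*k**2 + 33*k + 36).
d = 6 from the (1,1,3) case.
Solving with deg f ≤ 6: f(k) = k*(k + 2)*(k + 3)*(k + 4)*(k**2 + 12*k + 41)/90.
Then R = B(k−1)f/C = k*(k + 2)*(k + 7)*(k**2 + 12*k + 41)/(90*(k + 3)), so s_k = R(k)·t_k = k*(k**2 + 12*k + 41)/(30*(k**3 + 12*k**2 + 41*k + 30)).
s_(k+1) − s_k = 3*(k + 3)/(k**5 + 21*k**4 + 163*k**3 + 567*k**2 + 844*k + 420) = t_k.
Telescope: S(n) = s_(n+1) − s_(2) = (n**3 + 15*n**2 + 68*n + 54)/(30*(n**3 + 15*n**2 + 68*n + 84)) − (23/840) = (n**3 + 15*n**2 + 68*n - 84)/(168*(n**3 + 15*n**2 + 68*n + 84)).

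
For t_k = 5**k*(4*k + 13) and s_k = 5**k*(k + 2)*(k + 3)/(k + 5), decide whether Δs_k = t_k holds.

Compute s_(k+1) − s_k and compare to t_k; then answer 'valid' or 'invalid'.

Invalid: residual 5**k*(-8*k**2 - 64*k - 126)/(k**2 + 11*k + 30) ≠ 0.

s_(k+1) = 5**(k + 1)*(k + 3)*(k + 4)/(k + 6)
s_(k+1) − s_k = 5**k*(4*k**3 + 49*k**2 + 199*k + 264)/(k**2 + 11*k + 30)
(s_(k+1) − s_k) − t_k = 5**k*(-8*k**2 - 64*k - 126)/(k**2 + 11*k + 30)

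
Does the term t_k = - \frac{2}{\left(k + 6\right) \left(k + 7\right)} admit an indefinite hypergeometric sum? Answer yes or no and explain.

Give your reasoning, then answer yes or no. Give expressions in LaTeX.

Yes. s_k = - \frac{k}{3 k + 18}.

Compute t_(k+1)/t_k: get (k + 6)/(k + 8).
So A=k + 6 and B=k + 8, with C=1.
Need (k + 6)·f(k+1) − (k + 7)·f(k) = 1.
deg f ≤ 1 (via 1,1,0).
Coefficient equations give f(k) = k/6.
So s_k = (B(k−1)f/C)·t_k = (k*(k + 7)/6)·t_k = -k/(3*k + 18).
Δs = -2/(k**2 + 13*k + 42), as required.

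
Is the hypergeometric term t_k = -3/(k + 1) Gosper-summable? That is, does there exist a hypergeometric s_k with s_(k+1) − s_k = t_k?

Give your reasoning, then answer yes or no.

r(k) = (k + 1)/(k + 2) after simplifying.
A = k + 1, B = k + 2, C = 1.
Key eq: (k + 1)·f(k+1) = (k + 1)·f(k) + (1).
Bound: deg f ≤ 0.
f = c0 ⇒ A·f(k+1) − B(k−1)·f(k) − C = -1. The system {-1 = 0} is inconsistent; no antidifference.

No; the coefficient equations for f are inconsistent.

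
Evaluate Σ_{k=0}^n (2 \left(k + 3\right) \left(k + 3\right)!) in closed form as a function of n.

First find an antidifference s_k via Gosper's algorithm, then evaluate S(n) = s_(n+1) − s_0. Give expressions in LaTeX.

S(n) = 2 \left(n + 4\right)! - 12

Ratio r(k) = (k + 4)**2/(k + 3).
A = k + 4, B = 1, C = k + 3.
Set up (k + 4)·f(k+1) − (1)·f(k) − (k + 3) = 0.
From deg A=1, deg B=0, deg C=1: d=0.
Match coefficients ⇒ f(k) = 1.
So s_k = (B(k−1)f/C)·t_k = (1/(k + 3))·t_k = 2*factorial(k + 3).
Δs = 2*(k + 3)*factorial(k + 3), as required.
Telescope: S(n) = s_(n+1) − s_(0) = 2*factorial(n + 4) − (12) = 2*factorial(n + 4) - 12.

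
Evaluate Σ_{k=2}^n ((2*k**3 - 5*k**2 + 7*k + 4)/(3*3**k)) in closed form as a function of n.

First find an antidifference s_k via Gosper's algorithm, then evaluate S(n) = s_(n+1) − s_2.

The ratio is (2*k**3 + k**2 + 3*k + 8)/(3*(2*k**3 - 5*k**2 + 7*k + 4)).
Normal form (A,B,C) = (1/3, 1, k**3 - 5*k**2/2 + 7*k/2 + 2).
Key eq: (1/3)·f(k+1) = (1)·f(k) + (k**3 - 5*k**2/2 + 7*k/2 + 2).
Degrees (0,0,3) ⇒ d ≤ 3.
Solving with deg f ≤ 3: f(k) = -3*(k**3 - k**2 + 4*k + 4)/2.
R(k) = B(k−1)·f(k)/C(k) = -3*(k**3 - k**2 + 4*k + 4)/(2*k**3 - 5*k**2 + 7*k + 4); s_k = R·t_k = (-k**3 + k**2 - 4*k - 4)/3**k.
Δs = (2*k**3 - 5*k**2 + 7*k + 4)/(3*3**k), as required.
Σ_(k=2)^n t_k = s_(n+1) − s_(2) = (3**(-n - 1)*(-n**3 - 2*n**2 - 5*n - 8)) − (-16/9), i.e. 3**(-n - 2)*(16*3**n - 3*n**3 - 6*n**2 - 15*n - 24).

S(n) = 3**(-n - 2)*(16*3**n - 3*n**3 - 6*n**2 - 15*n - 24)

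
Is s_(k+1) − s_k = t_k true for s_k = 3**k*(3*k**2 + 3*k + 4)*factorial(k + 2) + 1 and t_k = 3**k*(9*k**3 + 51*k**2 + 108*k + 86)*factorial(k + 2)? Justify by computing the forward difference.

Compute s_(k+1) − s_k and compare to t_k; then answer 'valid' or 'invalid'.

Valid: the claim telescopes to t_k.

s_(k+1) = 3**(k + 1)*(3*k + 3*(k + 1)**2 + 7)*factorial(k + 3) + 1
s_(k+1) − s_k = 3**k*(9*k**3 + 51*k**2 + 108*k + 86)*factorial(k + 2)
(s_(k+1) − s_k) − t_k = 0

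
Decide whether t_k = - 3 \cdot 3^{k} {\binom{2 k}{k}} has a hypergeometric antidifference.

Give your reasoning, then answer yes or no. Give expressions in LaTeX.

r(k) = 6*(2*k + 1)/(k + 1) after simplifying.
So A=12*k + 6 and B=k + 1, with C=1.
Key eq: (12*k + 6)·f(k+1) = (k)·f(k) + (1).
Bound: deg f ≤ -1.
deg f ≤ -1 is impossible — no certificate.

No — key equation has no polynomial f.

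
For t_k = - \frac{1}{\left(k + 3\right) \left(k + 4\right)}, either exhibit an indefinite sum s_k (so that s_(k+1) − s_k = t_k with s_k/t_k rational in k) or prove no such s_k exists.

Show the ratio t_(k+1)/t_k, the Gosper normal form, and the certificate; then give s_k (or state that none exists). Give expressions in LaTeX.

s_k = - \frac{k}{3 k + 9}

r(k) = (k + 3)/(k + 5) after simplifying.
Normal form (A,B,C) = (k + 3, k + 5, 1).
Key eq: (k + 3)·f(k+1) = (k + 4)·f(k) + (1).
From deg A=1, deg B=1, deg C=0: d=1.
Solve for f: f(k) = k/3 (degree 1 ≤ 1).
So s_k = (B(k−1)f/C)·t_k = (k*(k + 4)/3)·t_k = -k/(3*k + 9).
Verify: -1/(k**2 + 7*k + 12) matches t_k.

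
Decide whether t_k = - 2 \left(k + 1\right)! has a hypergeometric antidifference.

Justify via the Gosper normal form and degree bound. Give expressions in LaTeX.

No — key equation has no polynomial f.

Step 1: r(k) = k + 2.
A = k + 2, B = 1, C = 1.
Solve (k + 2)·f(k+1) − (1)·f(k) = 1.
deg f ≤ -1 (via 1,0,0).
d = -1 < 0 ⇒ no nonzero polynomial f; not summable.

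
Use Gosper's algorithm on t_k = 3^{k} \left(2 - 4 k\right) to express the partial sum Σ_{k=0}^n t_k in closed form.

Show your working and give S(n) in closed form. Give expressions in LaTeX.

Ratio r(k) = 3*(2*k + 1)/(2*k - 1).
Take A(k)=3, B(k)=1, C(k)=k - 1/2.
Key eq: (3)·f(k+1) = (1)·f(k) + (k - 1/2).
d = 1 from the (0,0,1) case.
Match coefficients ⇒ f(k) = (k - 2)/2.
R(k) = B(k−1)·f(k)/C(k) = (k - 2)/(2*k - 1); s_k = R·t_k = 2*3**k*(2 - k).
s_(k+1) − s_k = 3**k*(2 - 4*k) = t_k.
Σ_(k=0)^n t_k = s_(n+1) − s_(0) = (6*3**n*(1 - n)) − (4), i.e. -6*3**n*n + 6*3**n - 4.

S(n) = - 6 \cdot 3^{n} n + 6 \cdot 3^{n} - 4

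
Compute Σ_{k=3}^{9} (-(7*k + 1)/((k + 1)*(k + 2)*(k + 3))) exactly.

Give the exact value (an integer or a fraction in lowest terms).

Step 1: r(k) = (k + 1)*(7*k + 8)/((k + 4)*(7*k + 1)).
Factor: A=k + 1; B=k + 4; C=k + 1/7.
Need (k + 1)·f(k+1) − (k + 3)·f(k) = k + 1/7.
deg f ≤ 2 (via 1,1,1).
Match coefficients ⇒ f(k) = k*(2*k - 1)/7.
Then R = B(k−1)f/C = k*(k + 3)*(2*k - 1)/(7*k + 1), so s_k = R(k)·t_k = k*(1 - 2*k)/((k + 1)*(k + 2)).
Δs = (-7*k - 1)/(k**3 + 6*k**2 + 11*k + 6), as required.
Telescoping: Σ = s_(10) − s_(3) = -95/66 − (-3/4) = -91/132.

Σ = -91/132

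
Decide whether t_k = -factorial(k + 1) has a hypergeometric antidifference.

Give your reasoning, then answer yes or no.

t_(k+1)/t_k = k + 2.
Take A(k)=k + 2, B(k)=1, C(k)=1.
f must satisfy (k + 2)·f(k+1) − (1)·f(k) = 1.
Bound: deg f ≤ -1.
Bound -1 < 0, so the key equation has no polynomial solution.

No; the degree bound rules out any f.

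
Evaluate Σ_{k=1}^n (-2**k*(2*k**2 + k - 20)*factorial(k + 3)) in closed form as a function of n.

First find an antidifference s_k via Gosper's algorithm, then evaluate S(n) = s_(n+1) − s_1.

S(n) = -2*2**n*n*factorial(n + 4) + 6*2**n*factorial(n + 4) - 144

Compute t_(k+1)/t_k: get 2*(k + 4)*(k + 2*(k + 1)**2 - 19)/(2*k**2 + k - 20).
Factor: A=2*k + 8; B=1; C=k**2 + k/2 - 10.
f must satisfy (2*k + 8)·f(k+1) − (1)·f(k) = k**2 + k/2 - 10.
From deg A=1, deg B=0, deg C=2: d=1.
A polynomial solution: f(k) = (k - 4)/2.
R(k) = B(k−1)·f(k)/C(k) = (k - 4)/(2*k**2 + k - 20); s_k = R·t_k = -2**k*(k - 4)*factorial(k + 3).
Check: Δs_k = -2**k*(2*k**2 + k - 20)*factorial(k + 3). ✓
Telescope: S(n) = s_(n+1) − s_(1) = -2**(n + 1)*(n - 3)*factorial(n + 4) − (144) = -2*2**n*n*factorial(n + 4) + 6*2**n*factorial(n + 4) - 144.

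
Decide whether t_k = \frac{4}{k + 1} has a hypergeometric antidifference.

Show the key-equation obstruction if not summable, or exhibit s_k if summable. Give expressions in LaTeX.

r(k) = (k + 1)/(k + 2) after simplifying.
Normal form (A,B,C) = (k + 1, k + 2, 1).
Set up (k + 1)·f(k+1) − (k + 1)·f(k) − (1) = 0.
deg f ≤ 0 (via 1,1,0).
Generic f = c0 gives residual -1; -1 = 0 cannot hold, so t_k is not Gosper-summable.

No — t_k has no hypergeometric antidifference.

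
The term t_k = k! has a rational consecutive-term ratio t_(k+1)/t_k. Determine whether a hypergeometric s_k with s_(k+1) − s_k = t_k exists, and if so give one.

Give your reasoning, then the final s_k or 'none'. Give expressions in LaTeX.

Compute t_(k+1)/t_k: get k + 1.
A = k + 1, B = 1, C = 1.
Solve (k + 1)·f(k+1) − (1)·f(k) = 1.
d = -1 from the (1,0,0) case.
Bound -1 < 0, so the key equation has no polynomial solution.

none — t_k is not Gosper-summable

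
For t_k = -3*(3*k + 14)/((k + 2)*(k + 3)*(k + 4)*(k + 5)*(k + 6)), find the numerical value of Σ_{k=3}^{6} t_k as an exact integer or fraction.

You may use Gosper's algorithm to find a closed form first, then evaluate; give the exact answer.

Σ = -7/720

t_(k+1)/t_k = (k + 2)*(3*k + 17)/((k + 7)*(3*k + 14)).
Factor: A=k + 2; B=k + 7; C=k + 14/3.
f must satisfy (k + 2)·f(k+1) − (k + 6)·f(k) = k + 14/3.
d = 4 from the (1,1,1) case.
Solving with deg f ≤ 4: f(k) = k*(k + 4)*(k**2 + 10*k + 31)/90.
Get s_k = R·t_k = k*(-k**2 - 10*k - 31)/(10*(k**3 + 10*k**2 + 31*k + 30)) with R(k) = B(k−1)f(k)/C(k) = k*(k + 4)*(k + 6)*(k**2 + 10*k + 31)/(30*(3*k + 14)).
Δs = 3*(-3*k - 14)/(k**5 + 20*k**4 + 155*k**3 + 580*k**2 + 1044*k + 720), as required.
Sum = s_(7) − s_(3); s_(7) = -7/72, s_(3) = -7/80 ⇒ -7/720.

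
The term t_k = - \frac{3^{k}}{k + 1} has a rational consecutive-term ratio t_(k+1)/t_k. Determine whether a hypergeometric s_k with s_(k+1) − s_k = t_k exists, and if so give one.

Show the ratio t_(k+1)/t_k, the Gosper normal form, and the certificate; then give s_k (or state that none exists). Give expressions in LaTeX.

The ratio is 3*(k + 1)/(k + 2).
Factor: A=3*k + 3; B=k + 2; C=1.
Need (3*k + 3)·f(k+1) − (k + 1)·f(k) = 1.
Bound: deg f ≤ -1.
Bound -1 < 0, so the key equation has no polynomial solution.

no hypergeometric antidifference exists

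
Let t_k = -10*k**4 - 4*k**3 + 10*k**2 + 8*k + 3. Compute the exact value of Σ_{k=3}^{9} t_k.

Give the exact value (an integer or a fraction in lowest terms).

Σ = -158067

r(k) = (10*k**4 + 44*k**3 + 62*k**2 + 24*k - 7)/(10*k**4 + 4*k**3 - 10*k**2 - 8*k - 3) after simplifying.
A = 1, B = 1, C = k**4 + 2*k**3/5 - k**2 - 4*k/5 - 3/10.
Need (1)·f(k+1) − (1)·f(k) = k**4 + 2*k**3/5 - k**2 - 4*k/5 - 3/10.
deg f ≤ 5 (via 0,0,4).
Solve for f: f(k) = k*(2*k**4 - 4*k**3 - 2*k**2 + 2*k - 1)/10 (degree 5 ≤ 5).
Certificate R = B(k−1)f/C = k*(2*k**4 - 4*k**3 - 2*k**2 + 2*k - 1)/(10*k**4 + 4*k**3 - 10*k**2 - 8*k - 3) gives s_k = k*(-2*k**4 + 4*k**3 + 2*k**2 - 2*k + 1).
s_(k+1) − s_k = -10*k**4 - 4*k**3 + 10*k**2 + 8*k + 3 = t_k.
Telescoping: Σ = s_(10) − s_(3) = -158190 − (-123) = -158067.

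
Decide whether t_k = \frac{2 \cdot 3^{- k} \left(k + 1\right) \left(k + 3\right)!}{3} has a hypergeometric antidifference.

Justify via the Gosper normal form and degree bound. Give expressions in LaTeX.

r(k) = (k + 2)*(k + 4)/(3*(k + 1)) after simplifying.
Factor: A=k/3 + 4/3; B=1; C=k + 1.
Need (k/3 + 4/3)·f(k+1) − (1)·f(k) = k + 1.
Bound: deg f ≤ 0.
Coefficient equations give f(k) = 3.
So s_k = (B(k−1)f/C)·t_k = (3/(k + 1))·t_k = 2*factorial(k + 3)/3**k.
Check: Δs_k = 2*(k + 1)*factorial(k + 3)/(3*3**k). ✓

Yes. s_k = 2 \cdot 3^{- k} \left(k + 3\right)!.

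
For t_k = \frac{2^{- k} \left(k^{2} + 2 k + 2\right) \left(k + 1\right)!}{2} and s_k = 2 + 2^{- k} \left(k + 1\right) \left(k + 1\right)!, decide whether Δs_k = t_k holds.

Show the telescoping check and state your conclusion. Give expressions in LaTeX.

s_(k+1) = 2**(-k - 1)*(k + 2)*factorial(k + 2) + 2
s_(k+1) − s_k = (k**2 + 2*k + 2)*factorial(k + 1)/(2*2**k)
(s_(k+1) − s_k) − t_k = 0

Valid — Δs_k = t_k.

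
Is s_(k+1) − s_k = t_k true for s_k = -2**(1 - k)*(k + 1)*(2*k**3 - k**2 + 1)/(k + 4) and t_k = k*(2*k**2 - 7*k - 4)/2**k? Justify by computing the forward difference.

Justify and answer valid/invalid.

Invalid: residual 3*(-2*k**4 - 5*k**3 + 34*k**2 + 16*k - 2)/(2**k*(k**2 + 9*k + 20)) ≠ 0.

s_(k+1) = -(k + 2)*(2*(k + 1)**3 - (k + 1)**2 + 1)/(2**k*(k + 5))
s_(k+1) − s_k = (2*k**5 + 5*k**4 - 42*k**3 - 74*k**2 - 32*k - 6)/(2**k*(k**2 + 9*k + 20))
(s_(k+1) − s_k) − t_k = 3*(-2*k**4 - 5*k**3 + 34*k**2 + 16*k - 2)/(2**k*(k**2 + 9*k + 20))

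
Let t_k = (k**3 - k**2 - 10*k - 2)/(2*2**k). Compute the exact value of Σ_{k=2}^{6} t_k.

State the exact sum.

Σ = -81/64

Step 1: r(k) = (k**3/2 + k**2 - 9*k/2 - 6)/(k**3 - k**2 - 10*k - 2).
A = 1/2, B = 1, C = k**3 - k**2 - 10*k - 2.
Set up (1/2)·f(k+1) − (1)·f(k) − (k**3 - k**2 - 10*k - 2) = 0.
Bound: deg f ≤ 3.
Coefficient equations give f(k) = -2*(k**3 + 2*k**2 - 3*k - 2).
Then R = B(k−1)f/C = -2*(k**3 + 2*k**2 - 3*k - 2)/(k**3 - k**2 - 10*k - 2), so s_k = R(k)·t_k = (-k**3 - 2*k**2 + 3*k + 2)/2**k.
Δs = (k**3 - k**2 - 10*k - 2)/(2*2**k), as required.
Evaluate s at k=7 and k=2: -209/64 and -2; difference -81/64.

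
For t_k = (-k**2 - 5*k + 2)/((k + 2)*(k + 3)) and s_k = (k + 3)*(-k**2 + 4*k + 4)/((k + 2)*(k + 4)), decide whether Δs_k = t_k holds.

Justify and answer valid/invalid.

s_(k+1) = (k + 4)*(4*k - (k + 1)**2 + 8)/((k + 3)*(k + 5))
s_(k+1) − s_k = (-k**4 - 14*k**3 - 53*k**2 - 48*k + 44)/(k**4 + 14*k**3 + 71*k**2 + 154*k + 120)
(s_(k+1) − s_k) − t_k = 2*(5*k**2 + 17*k + 2)/(k**4 + 14*k**3 + 71*k**2 + 154*k + 120)

Invalid: residual 2*(5*k**2 + 17*k + 2)/(k**4 + 14*k**3 + 71*k**2 + 154*k + 120) ≠ 0.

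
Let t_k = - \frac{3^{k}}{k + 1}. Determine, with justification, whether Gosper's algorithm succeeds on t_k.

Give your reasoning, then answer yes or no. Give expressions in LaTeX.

Step 1: r(k) = 3*(k + 1)/(k + 2).
So A=3*k + 3 and B=k + 2, with C=1.
Solve (3*k + 3)·f(k+1) − (k + 1)·f(k) = 1.
d = -1 from the (1,1,0) case.
Bound -1 < 0, so the key equation has no polynomial solution.

No. Not Gosper-summable.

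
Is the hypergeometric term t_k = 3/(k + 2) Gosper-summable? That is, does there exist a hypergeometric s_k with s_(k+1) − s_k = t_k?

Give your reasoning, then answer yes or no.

The ratio is (k + 2)/(k + 3).
Gosper form: A/B · C(k+1)/C(k) with A=k + 2, B=k + 3, C=1.
Key eq: (k + 2)·f(k+1) = (k + 2)·f(k) + (1).
d = 0 from the (1,1,0) case.
Write f(k) = c0. Then LHS − RHS = -1, requiring -1 = 0: contradictory. No certificate.

No — key equation has no polynomial f.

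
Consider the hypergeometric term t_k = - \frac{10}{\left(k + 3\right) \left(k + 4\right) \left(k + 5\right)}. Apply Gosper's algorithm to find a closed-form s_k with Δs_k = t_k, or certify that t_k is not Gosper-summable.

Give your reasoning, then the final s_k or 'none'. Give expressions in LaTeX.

s_k = \frac{5 k \left(- k - 7\right)}{12 \left(k + 3\right) \left(k + 4\right)}

Ratio r(k) = (k + 3)/(k + 6).
Factor: A=k + 3; B=k + 6; C=1.
Key eq: (k + 3)·f(k+1) = (k + 5)·f(k) + (1).
d = 2 from the (1,1,0) case.
Match coefficients ⇒ f(k) = k*(k + 7)/24.
Then R = B(k−1)f/C = k*(k + 5)*(k + 7)/24, so s_k = R(k)·t_k = 5*k*(-k - 7)/(12*(k + 3)*(k + 4)).
Verify: -10/(k**3 + 12*k**2 + 47*k + 60) matches t_k.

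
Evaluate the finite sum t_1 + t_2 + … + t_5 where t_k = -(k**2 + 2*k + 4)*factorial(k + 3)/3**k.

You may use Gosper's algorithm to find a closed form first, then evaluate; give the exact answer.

Σ = -8936

Step 1: r(k) = (k + 4)*(2*k + (k + 1)**2 + 6)/(3*(k**2 + 2*k + 4)).
Factor: A=k/3 + 4/3; B=1; C=k**2 + 2*k + 4.
Set up (k/3 + 4/3)·f(k+1) − (1)·f(k) − (k**2 + 2*k + 4) = 0.
From deg A=1, deg B=0, deg C=2: d=1.
Coefficient equations give f(k) = 3*k.
So s_k = (B(k−1)f/C)·t_k = (3*k/(k**2 + 2*k + 4))·t_k = -3**(1 - k)*k*factorial(k + 3).
Check: Δs_k = -(k**2 + 2*k + 4)*factorial(k + 3)/3**k. ✓
Σ_(k=1)^(5) t_k = s_(6) − s_(1) = -8960 − (-24) = -8936.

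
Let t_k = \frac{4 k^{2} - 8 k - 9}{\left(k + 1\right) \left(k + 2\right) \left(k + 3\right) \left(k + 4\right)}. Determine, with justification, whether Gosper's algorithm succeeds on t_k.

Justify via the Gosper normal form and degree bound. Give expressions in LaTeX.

Step 1: r(k) = (k + 1)*(8*k - 4*(k + 1)**2 + 17)/((k + 5)*(-4*k**2 + 8*k + 9)).
Factor: A=k + 1; B=k + 5; C=k**2 - 2*k - 9/4.
Set up (k + 1)·f(k+1) − (k + 4)·f(k) − (k**2 - 2*k - 9/4) = 0.
Bound: deg f ≤ 3.
Solve for f: f(k) = -k*(k**2 + 30*k + 23)/24 (degree 3 ≤ 3).
R(k) = B(k−1)·f(k)/C(k) = -k*(k + 4)*(k**2 + 30*k + 23)/(6*(4*k**2 - 8*k - 9)); s_k = R·t_k = k*(-k**2 - 30*k - 23)/(6*(k + 1)*(k + 2)*(k + 3)).
Δs = (4*k**2 - 8*k - 9)/(k**4 + 10*k**3 + 35*k**2 + 50*k + 24), as required.

Yes. s_k = \frac{k \left(- k^{2} - 30 k - 23\right)}{6 \left(k + 1\right) \left(k + 2\right) \left(k + 3\right)}.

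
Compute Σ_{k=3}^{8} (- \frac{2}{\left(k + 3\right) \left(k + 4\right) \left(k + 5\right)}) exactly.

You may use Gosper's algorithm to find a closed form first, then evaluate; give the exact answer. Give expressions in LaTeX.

Step 1: r(k) = (k + 3)/(k + 6).
A = k + 3, B = k + 6, C = 1.
Key eq: (k + 3)·f(k+1) = (k + 5)·f(k) + (1).
Bound: deg f ≤ 2.
Coefficient equations give f(k) = k*(k + 7)/24.
So s_k = (B(k−1)f/C)·t_k = (k*(k + 5)*(k + 7)/24)·t_k = k*(-k - 7)/(12*(k + 3)*(k + 4)).
Verify: -2/(k**3 + 12*k**2 + 47*k + 60) matches t_k.
Sum = s_(9) − s_(3); s_(9) = -1/13, s_(3) = -5/84 ⇒ -19/1092.

Σ = -19/1092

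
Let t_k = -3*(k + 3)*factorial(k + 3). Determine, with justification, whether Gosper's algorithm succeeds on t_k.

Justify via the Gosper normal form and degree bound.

Yes. s_k = -3*factorial(k + 3).

Step 1: r(k) = (k + 4)**2/(k + 3).
Factor: A=k + 4; B=1; C=k + 3.
Solve (k + 4)·f(k+1) − (1)·f(k) = k + 3.
Degrees (1,0,1) ⇒ d ≤ 0.
Solve for f: f(k) = 1 (degree 0 ≤ 0).
Certificate R = B(k−1)f/C = 1/(k + 3) gives s_k = -3*factorial(k + 3).
Check: Δs_k = -3*(k + 3)*factorial(k + 3). ✓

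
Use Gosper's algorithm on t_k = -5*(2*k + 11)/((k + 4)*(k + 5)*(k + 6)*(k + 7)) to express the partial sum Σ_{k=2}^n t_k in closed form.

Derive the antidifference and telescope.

Compute t_(k+1)/t_k: get (k + 4)*(2*k + 13)/((k + 8)*(2*k + 11)).
A = k + 4, B = k + 8, C = k + 11/2.
f must satisfy (k + 4)·f(k+1) − (k + 7)·f(k) = k + 11/2.
deg f ≤ 3 (via 1,1,1).
Solve for f: f(k) = k*(k + 5)*(k + 10)/48 (degree 3 ≤ 3).
Then R = B(k−1)f/C = k*(k + 5)*(k + 7)*(k + 10)/(24*(2*k + 11)), so s_k = R(k)·t_k = 5*k*(-k - 10)/(24*(k**2 + 10*k + 24)).
Verify: 5*(-2*k - 11)/(k**4 + 22*k**3 + 179*k**2 + 638*k + 840) matches t_k.
Telescope: S(n) = s_(n+1) − s_(2) = 5*(-n**2 - 12*n - 11)/(24*(n**2 + 12*n + 35)) − (-5/48) = 5*(-n**2 - 12*n + 13)/(48*(n**2 + 12*n + 35)).

S(n) = 5*(-n**2 - 12*n + 13)/(48*(n**2 + 12*n + 35))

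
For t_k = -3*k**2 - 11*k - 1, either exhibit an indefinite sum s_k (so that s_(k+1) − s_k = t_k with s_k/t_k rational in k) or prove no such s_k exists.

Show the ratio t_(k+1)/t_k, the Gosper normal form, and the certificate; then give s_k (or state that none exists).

Step 1: r(k) = (3*k**2 + 17*k + 15)/(3*k**2 + 11*k + 1).
So A=1 and B=1, with C=k**2 + 11*k/3 + 1/3.
Set up (1)·f(k+1) − (1)·f(k) − (k**2 + 11*k/3 + 1/3) = 0.
d = 3 from the (0,0,2) case.
Coefficient equations give f(k) = k*(k**2 + 4*k - 4)/3.
Certificate R = B(k−1)f/C = k*(k**2 + 4*k - 4)/(3*k**2 + 11*k + 1) gives s_k = k*(-k**2 - 4*k + 4).
Δs = -3*k**2 - 11*k - 1, as required.

s_k = k*(-k**2 - 4*k + 4)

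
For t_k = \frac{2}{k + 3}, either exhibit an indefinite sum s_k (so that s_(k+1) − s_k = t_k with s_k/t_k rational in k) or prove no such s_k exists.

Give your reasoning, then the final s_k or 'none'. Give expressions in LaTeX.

Compute t_(k+1)/t_k: get (k + 3)/(k + 4).
Take A(k)=k + 3, B(k)=k + 4, C(k)=1.
Need (k + 3)·f(k+1) − (k + 3)·f(k) = 1.
From deg A=1, deg B=1, deg C=0: d=0.
Put f(k) = c0: A·f(k+1) − B(k−1)·f(k) − C = -1; need -1 = 0 — inconsistent ⇒ no f, not summable.

not Gosper-summable; s_k does not exist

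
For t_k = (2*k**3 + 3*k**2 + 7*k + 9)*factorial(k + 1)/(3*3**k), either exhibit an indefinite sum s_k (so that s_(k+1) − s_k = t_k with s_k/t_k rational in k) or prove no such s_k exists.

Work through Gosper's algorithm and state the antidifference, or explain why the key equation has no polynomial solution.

s_k = (k - 1)*(2*k + 3)*factorial(k + 1)/3**k

Compute t_(k+1)/t_k: get (2*k**4 + 13*k**3 + 37*k**2 + 59*k + 42)/(3*(2*k**3 + 3*k**2 + 7*k + 9)).
Factor: A=k/3 + 2/3; B=1; C=k**3 + 3*k**2/2 + 7*k/2 + 9/2.
Set up (k/3 + 2/3)·f(k+1) − (1)·f(k) − (k**3 + 3*k**2/2 + 7*k/2 + 9/2) = 0.
deg f ≤ 2 (via 1,0,3).
Match coefficients ⇒ f(k) = 3*(k - 1)*(2*k + 3)/2.
Get s_k = R·t_k = (k - 1)*(2*k + 3)*factorial(k + 1)/3**k with R(k) = B(k−1)f(k)/C(k) = 3*(k - 1)*(2*k + 3)/(2*k**3 + 3*k**2 + 7*k + 9).
Check: Δs_k = (2*k**3 + 3*k**2 + 7*k + 9)*factorial(k + 1)/(3*3**k). ✓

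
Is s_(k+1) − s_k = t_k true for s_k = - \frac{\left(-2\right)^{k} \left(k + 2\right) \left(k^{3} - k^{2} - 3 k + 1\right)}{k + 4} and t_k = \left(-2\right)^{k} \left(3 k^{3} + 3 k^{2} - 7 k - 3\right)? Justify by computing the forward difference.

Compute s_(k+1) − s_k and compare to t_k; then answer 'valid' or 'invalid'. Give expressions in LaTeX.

s_(k+1) = (-2)**(k + 1)*(-k**4 - 5*k**3 - 4*k**2 + 8*k + 6)/(k + 5)
s_(k+1) − s_k = (-2)**k*(3*k**5 + 24*k**4 + 48*k**3 - 14*k**2 - 99*k - 38)/(k**2 + 9*k + 20)
(s_(k+1) − s_k) − t_k = (-2)**(k + 1)*(3*k**4 + 16*k**3 + 4*k**2 - 34*k - 11)/(k**2 + 9*k + 20)

Invalid: residual \frac{\left(-2\right)^{k + 1} \left(3 k^{4} + 16 k^{3} + 4 k^{2} - 34 k - 11\right)}{k^{2} + 9 k + 20} ≠ 0.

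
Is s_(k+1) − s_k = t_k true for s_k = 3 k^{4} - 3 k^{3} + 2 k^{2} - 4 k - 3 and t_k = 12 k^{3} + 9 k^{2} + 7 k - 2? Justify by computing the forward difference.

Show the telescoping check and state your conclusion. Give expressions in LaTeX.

s_(k+1) = 3*k**4 + 9*k**3 + 11*k**2 + 3*k - 5
s_(k+1) − s_k = 12*k**3 + 9*k**2 + 7*k - 2
(s_(k+1) − s_k) − t_k = 0

Valid: the claim telescopes to t_k.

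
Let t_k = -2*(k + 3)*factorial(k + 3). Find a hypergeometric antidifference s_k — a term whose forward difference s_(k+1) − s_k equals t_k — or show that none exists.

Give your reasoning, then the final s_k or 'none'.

Compute t_(k+1)/t_k: get (k + 4)**2/(k + 3).
Normal form (A,B,C) = (k + 4, 1, k + 3).
Solve (k + 4)·f(k+1) − (1)·f(k) = k + 3.
From deg A=1, deg B=0, deg C=1: d=0.
Solving with deg f ≤ 0: f(k) = 1.
Then R = B(k−1)f/C = 1/(k + 3), so s_k = R(k)·t_k = -2*factorial(k + 3).
Verify: -2*(k + 3)*factorial(k + 3) matches t_k.

s_k = -2*factorial(k + 3)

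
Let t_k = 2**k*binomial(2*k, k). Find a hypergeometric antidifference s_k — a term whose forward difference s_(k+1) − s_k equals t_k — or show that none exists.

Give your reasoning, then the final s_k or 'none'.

The ratio is 4*(2*k + 1)/(k + 1).
Factor: A=8*k + 4; B=k + 1; C=1.
f must satisfy (8*k + 4)·f(k+1) − (k)·f(k) = 1.
d = -1 from the (1,1,0) case.
Negative degree bound (-1): no f exists, t_k not Gosper-summable.

not Gosper-summable; s_k does not exist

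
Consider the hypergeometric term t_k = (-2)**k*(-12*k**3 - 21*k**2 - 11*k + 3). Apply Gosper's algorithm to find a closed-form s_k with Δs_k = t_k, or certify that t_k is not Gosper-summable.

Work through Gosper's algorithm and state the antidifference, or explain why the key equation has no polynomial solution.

The ratio is 2*(-12*k**3 - 57*k**2 - 89*k - 41)/(12*k**3 + 21*k**2 + 11*k - 3).
Take A(k)=-2, B(k)=1, C(k)=k**3 + 7*k**2/4 + 11*k/12 - 1/4.
Key eq: (-2)·f(k+1) = (1)·f(k) + (k**3 + 7*k**2/4 + 11*k/12 - 1/4).
deg f ≤ 3 (via 0,0,3).
Solve for f: f(k) = -(4*k**3 - k**2 - 3*k - 1)/12 (degree 3 ≤ 3).
R(k) = B(k−1)·f(k)/C(k) = -(4*k**3 - k**2 - 3*k - 1)/(12*k**3 + 21*k**2 + 11*k - 3); s_k = R·t_k = (-2)**k*(4*k**3 - k**2 - 3*k - 1).
Δs = (-2)**k*(-12*k**3 - 21*k**2 - 11*k + 3), as required.

s_k = (-2)**k*(4*k**3 - k**2 - 3*k - 1)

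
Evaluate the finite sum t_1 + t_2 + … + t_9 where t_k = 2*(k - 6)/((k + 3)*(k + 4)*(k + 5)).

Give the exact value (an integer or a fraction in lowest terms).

t_(k+1)/t_k = (k - 5)*(k + 3)/((k - 6)*(k + 6)).
Take A(k)=k + 3, B(k)=k + 6, C(k)=k - 6.
Need (k + 3)·f(k+1) − (k + 5)·f(k) = k - 6.
Degrees (1,1,1) ⇒ d ≤ 2.
Match coefficients ⇒ f(k) = -k*(k + 15)/8.
So s_k = (B(k−1)f/C)·t_k = (-k*(k + 5)*(k + 15)/(8*(k - 6)))·t_k = k*(-k - 15)/(4*(k + 3)*(k + 4)).
Δs = 2*(k - 6)/(k**3 + 12*k**2 + 47*k + 60), as required.
Evaluate s at k=10 and k=1: -125/364 and -1/5; difference -261/1820.

Σ = -261/1820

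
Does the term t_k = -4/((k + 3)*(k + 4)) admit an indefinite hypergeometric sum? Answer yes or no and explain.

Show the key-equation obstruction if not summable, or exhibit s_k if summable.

r(k) = (k + 3)/(k + 5) after simplifying.
Take A(k)=k + 3, B(k)=k + 5, C(k)=1.
Key eq: (k + 3)·f(k+1) = (k + 4)·f(k) + (1).
Bound: deg f ≤ 1.
Solve for f: f(k) = k/3 (degree 1 ≤ 1).
Then R = B(k−1)f/C = k*(k + 4)/3, so s_k = R(k)·t_k = -4*k/(3*k + 9).
s_(k+1) − s_k = -4/(k**2 + 7*k + 12) = t_k.

Yes. s_k = -4*k/(3*k + 9).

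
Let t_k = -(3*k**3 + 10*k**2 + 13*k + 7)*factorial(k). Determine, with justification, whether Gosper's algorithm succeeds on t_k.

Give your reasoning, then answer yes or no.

Yes. s_k = -k*(3*k + 4)*factorial(k).

Compute t_(k+1)/t_k: get (3*k**4 + 22*k**3 + 61*k**2 + 75*k + 33)/(3*k**3 + 10*k**2 + 13*k + 7).
Normal form (A,B,C) = (k + 1, 1, k**3 + 10*k**2/3 + 13*k/3 + 7/3).
Solve (k + 1)·f(k+1) − (1)·f(k) = k**3 + 10*k**2/3 + 13*k/3 + 7/3.
From deg A=1, deg B=0, deg C=3: d=2.
Solve for f: f(k) = k*(3*k + 4)/3 (degree 2 ≤ 2).
So s_k = (B(k−1)f/C)·t_k = (k*(3*k + 4)/(3*k**3 + 10*k**2 + 13*k + 7))·t_k = -k*(3*k + 4)*factorial(k).
Verify: -(3*k**3 + 10*k**2 + 13*k + 7)*factorial(k) matches t_k.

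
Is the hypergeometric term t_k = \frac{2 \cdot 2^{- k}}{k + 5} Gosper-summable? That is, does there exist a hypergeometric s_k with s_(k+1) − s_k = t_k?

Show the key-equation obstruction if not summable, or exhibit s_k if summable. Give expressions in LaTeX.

Compute t_(k+1)/t_k: get (k + 5)/(2*(k + 6)).
So A=k/2 + 5/2 and B=k + 6, with C=1.
f must satisfy (k/2 + 5/2)·f(k+1) − (k + 5)·f(k) = 1.
From deg A=1, deg B=1, deg C=0: d=-1.
Bound -1 < 0, so the key equation has no polynomial solution.

No; the degree bound rules out any f.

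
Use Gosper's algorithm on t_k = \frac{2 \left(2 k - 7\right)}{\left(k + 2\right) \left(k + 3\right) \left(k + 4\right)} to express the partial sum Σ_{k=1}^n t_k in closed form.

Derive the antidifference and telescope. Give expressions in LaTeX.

S(n) = \frac{n \left(n - 41\right)}{12 \left(n^{2} + 7 n + 12\right)}

t_(k+1)/t_k = (k + 2)*(2*k - 5)/((k + 5)*(2*k - 7)).
Normal form (A,B,C) = (k + 2, k + 5, k - 7/2).
Set up (k + 2)·f(k+1) − (k + 4)·f(k) − (k - 7/2) = 0.
Degrees (1,1,1) ⇒ d ≤ 2.
Solving with deg f ≤ 2: f(k) = -k*(k + 13)/8.
Get s_k = R·t_k = k*(-k - 13)/(2*(k + 2)*(k + 3)) with R(k) = B(k−1)f(k)/C(k) = -k*(k + 4)*(k + 13)/(4*(2*k - 7)).
Check: Δs_k = 2*(2*k - 7)/(k**3 + 9*k**2 + 26*k + 24). ✓
Σ_(k=1)^n t_k = s_(n+1) − s_(1) = ((-n**2 - 15*n - 14)/(2*(n**2 + 7*n + 12))) − (-7/12), i.e. n*(n - 41)/(12*(n**2 + 7*n + 12)).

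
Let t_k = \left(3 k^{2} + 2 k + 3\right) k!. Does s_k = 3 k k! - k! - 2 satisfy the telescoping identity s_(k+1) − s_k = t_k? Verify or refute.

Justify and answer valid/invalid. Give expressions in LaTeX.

Valid — Δs_k = t_k.

s_(k+1) = 3*k**2*factorial(k) + 5*k*factorial(k) + 2*factorial(k) - 2
s_(k+1) − s_k = (3*k**2 + 2*k + 3)*factorial(k)
(s_(k+1) − s_k) − t_k = 0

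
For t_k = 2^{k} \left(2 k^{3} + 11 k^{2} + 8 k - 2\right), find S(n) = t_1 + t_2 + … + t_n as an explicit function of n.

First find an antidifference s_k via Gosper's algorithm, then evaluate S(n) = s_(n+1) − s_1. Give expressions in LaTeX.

S(n) = 4 \cdot 2^{n} n^{3} + 10 \cdot 2^{n} n^{2} + 8 \cdot 2^{n} n - 6 \cdot 2^{n} + 6

Compute t_(k+1)/t_k: get 2*(2*k**3 + 17*k**2 + 36*k + 19)/(2*k**3 + 11*k**2 + 8*k - 2).
So A=2 and B=1, with C=k**3 + 11*k**2/2 + 4*k - 1.
Solve (2)·f(k+1) − (1)·f(k) = k**3 + 11*k**2/2 + 4*k - 1.
From deg A=0, deg B=0, deg C=3: d=3.
Match coefficients ⇒ f(k) = (2*k**3 - k**2 - 4)/2.
So s_k = (B(k−1)f/C)·t_k = ((2*k**3 - k**2 - 4)/(2*k**3 + 11*k**2 + 8*k - 2))·t_k = 2**k*(2*k**3 - k**2 - 4).
Δs = 2**k*(2*k**3 + 11*k**2 + 8*k - 2), as required.
Σ_(k=1)^n t_k = s_(n+1) − s_(1) = (2**(n + 1)*(2*n**3 + 5*n**2 + 4*n - 3)) − (-6), i.e. 4*2**n*n**3 + 10*2**n*n**2 + 8*2**n*n - 6*2**n + 6.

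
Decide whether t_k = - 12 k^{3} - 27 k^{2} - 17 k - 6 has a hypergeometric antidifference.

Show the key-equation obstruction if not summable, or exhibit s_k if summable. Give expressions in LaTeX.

t_(k+1)/t_k = (12*k**3 + 63*k**2 + 107*k + 62)/(12*k**3 + 27*k**2 + 17*k + 6).
Factor: A=1; B=1; C=k**3 + 9*k**2/4 + 17*k/12 + 1/2.
f must satisfy (1)·f(k+1) − (1)·f(k) = k**3 + 9*k**2/4 + 17*k/12 + 1/2.
Bound: deg f ≤ 4.
A polynomial solution: f(k) = k*(3*k**3 + 3*k**2 - 2*k + 2)/12.
Certificate R = B(k−1)f/C = k*(3*k**3 + 3*k**2 - 2*k + 2)/(12*k**3 + 27*k**2 + 17*k + 6) gives s_k = k*(-3*k**3 - 3*k**2 + 2*k - 2).
Δs = -12*k**3 - 27*k**2 - 17*k - 6, as required.

Yes. s_k = k \left(- 3 k^{3} - 3 k^{2} + 2 k - 2\right).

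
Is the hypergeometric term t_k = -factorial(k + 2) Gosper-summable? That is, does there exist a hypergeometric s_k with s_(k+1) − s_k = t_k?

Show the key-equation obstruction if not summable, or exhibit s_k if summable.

No — key equation has no polynomial f.

r(k) = k + 3 after simplifying.
So A=k + 3 and B=1, with C=1.
Need (k + 3)·f(k+1) − (1)·f(k) = 1.
Bound: deg f ≤ -1.
deg f ≤ -1 is impossible — no certificate.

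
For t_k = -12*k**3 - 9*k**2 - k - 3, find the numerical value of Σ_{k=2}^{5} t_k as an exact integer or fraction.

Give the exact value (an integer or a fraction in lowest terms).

Σ = -3200

t_(k+1)/t_k = (12*k**3 + 45*k**2 + 55*k + 25)/(12*k**3 + 9*k**2 + k + 3).
Normal form (A,B,C) = (1, 1, k**3 + 3*k**2/4 + k/12 + 1/4).
f must satisfy (1)·f(k+1) − (1)·f(k) = k**3 + 3*k**2/4 + k/12 + 1/4.
d = 4 from the (0,0,3) case.
Solving with deg f ≤ 4: f(k) = k*(3*k**3 - 3*k**2 - k + 4)/12.
Then R = B(k−1)f/C = k*(3*k**3 - 3*k**2 - k + 4)/(12*k**3 + 9*k**2 + k + 3), so s_k = R(k)·t_k = k*(-3*k**3 + 3*k**2 + k - 4).
Check: Δs_k = -12*k**3 - 9*k**2 - k - 3. ✓
Σ_(k=2)^(5) t_k = s_(6) − s_(2) = -3228 − (-28) = -3200.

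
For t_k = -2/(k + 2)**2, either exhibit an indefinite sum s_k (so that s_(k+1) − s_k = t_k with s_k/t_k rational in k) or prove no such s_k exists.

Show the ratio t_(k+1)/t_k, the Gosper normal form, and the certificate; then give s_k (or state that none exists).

r(k) = (k + 2)**2/(k + 3)**2 after simplifying.
So A=k**2 + 4*k + 4 and B=k**2 + 6*k + 9, with C=1.
Set up (k**2 + 4*k + 4)·f(k+1) − (k**2 + 4*k + 4)·f(k) − (1) = 0.
Bound: deg f ≤ 0.
Write f(k) = c0. Then LHS − RHS = -1, requiring -1 = 0: contradictory. No certificate.

no hypergeometric antidifference exists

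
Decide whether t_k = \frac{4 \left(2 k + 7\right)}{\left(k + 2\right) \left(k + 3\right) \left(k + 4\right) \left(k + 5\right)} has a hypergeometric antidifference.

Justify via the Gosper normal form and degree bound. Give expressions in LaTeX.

Yes. s_k = \frac{k \left(k + 6\right)}{2 \left(k^{2} + 6 k + 8\right)}.

r(k) = (k + 2)*(2*k + 9)/((k + 6)*(2*k + 7)) after simplifying.
Gosper form: A/B · C(k+1)/C(k) with A=k + 2, B=k + 6, C=k + 7/2.
Key eq: (k + 2)·f(k+1) = (k + 5)·f(k) + (k + 7/2).
Bound: deg f ≤ 3.
Solve for f: f(k) = k*(k + 3)*(k + 6)/16 (degree 3 ≤ 3).
R(k) = B(k−1)·f(k)/C(k) = k*(k + 3)*(k + 5)*(k + 6)/(8*(2*k + 7)); s_k = R·t_k = k*(k + 6)/(2*(k**2 + 6*k + 8)).
Δs = 4*(2*k + 7)/(k**4 + 14*k**3 + 71*k**2 + 154*k + 120), as required.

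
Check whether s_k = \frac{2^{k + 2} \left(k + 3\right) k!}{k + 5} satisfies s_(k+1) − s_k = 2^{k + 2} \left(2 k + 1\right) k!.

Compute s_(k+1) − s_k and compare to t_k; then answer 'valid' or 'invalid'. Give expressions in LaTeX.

Invalid: residual - \frac{2^{k + 3} \left(2 k^{2} + 11 k + 4\right) k!}{\left(k + 5\right) \left(k + 6\right)} ≠ 0.

s_(k+1) = 2**(k + 3)*(k + 4)*factorial(k + 1)/(k + 6)
s_(k+1) − s_k = 2**(k + 2)*(2*k**3 + 19*k**2 + 49*k + 22)*factorial(k)/((k + 5)*(k + 6))
(s_(k+1) − s_k) − t_k = -2**(k + 3)*(2*k**2 + 11*k + 4)*factorial(k)/((k + 5)*(k + 6))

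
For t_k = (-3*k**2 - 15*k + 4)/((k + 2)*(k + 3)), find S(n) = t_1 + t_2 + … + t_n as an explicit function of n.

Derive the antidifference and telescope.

S(n) = n*(-9*n - 5)/(3*(n + 3))

Compute t_(k+1)/t_k: get (k + 2)*(15*k + 3*(k + 1)**2 + 11)/((k + 4)*(3*k**2 + 15*k - 4)).
Normal form (A,B,C) = (k + 2, k + 4, k**2 + 5*k - 4/3).
Set up (k + 2)·f(k+1) − (k + 3)·f(k) − (k**2 + 5*k - 4/3) = 0.
From deg A=1, deg B=1, deg C=2: d=2.
A polynomial solution: f(k) = k*(3*k - 5)/3.
So s_k = (B(k−1)f/C)·t_k = (k*(k + 3)*(3*k - 5)/(3*k**2 + 15*k - 4))·t_k = k*(5 - 3*k)/(k + 2).
s_(k+1) − s_k = (-3*k**2 - 15*k + 4)/(k**2 + 5*k + 6) = t_k.
Σ_(k=1)^n t_k = s_(n+1) − s_(1) = ((-3*n**2 - n + 2)/(n + 3)) − (2/3), i.e. n*(-9*n - 5)/(3*(n + 3)).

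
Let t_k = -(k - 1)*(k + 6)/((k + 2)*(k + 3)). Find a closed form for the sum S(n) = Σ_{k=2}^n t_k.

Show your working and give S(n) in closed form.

S(n) = n*(1 - n)/(n + 3)

The ratio is k*(k + 2)*(k + 7)/((k - 1)*(k + 4)*(k + 6)).
Factor: A=k + 2; B=k + 4; C=k**2 + 5*k - 6.
Set up (k + 2)·f(k+1) − (k + 3)·f(k) − (k**2 + 5*k - 6) = 0.
From deg A=1, deg B=1, deg C=2: d=2.
Coefficient equations give f(k) = k*(k - 4).
So s_k = (B(k−1)f/C)·t_k = (k*(k - 4)*(k + 3)/((k - 1)*(k + 6)))·t_k = k*(4 - k)/(k + 2).
Check: Δs_k = (-k**2 - 5*k + 6)/(k**2 + 5*k + 6). ✓
s_(n+1) = (-n**2 + 2*n + 3)/(n + 3) and s_(2) = 1, so S(n) = n*(1 - n)/(n + 3).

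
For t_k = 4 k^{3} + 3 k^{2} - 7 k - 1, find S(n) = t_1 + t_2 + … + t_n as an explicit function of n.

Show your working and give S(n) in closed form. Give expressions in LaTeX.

S(n) = n \left(n^{3} + 3 n^{2} - n - 4\right)

r(k) = (4*k**3 + 15*k**2 + 11*k - 1)/(4*k**3 + 3*k**2 - 7*k - 1) after simplifying.
Gosper form: A/B · C(k+1)/C(k) with A=1, B=1, C=k**3 + 3*k**2/4 - 7*k/4 - 1/4.
Solve (1)·f(k+1) − (1)·f(k) = k**3 + 3*k**2/4 - 7*k/4 - 1/4.
From deg A=0, deg B=0, deg C=3: d=4.
Solve for f: f(k) = k*(k**3 - k**2 - 4*k + 3)/4 (degree 4 ≤ 4).
Certificate R = B(k−1)f/C = k*(k**3 - k**2 - 4*k + 3)/(4*k**3 + 3*k**2 - 7*k - 1) gives s_k = k*(k**3 - k**2 - 4*k + 3).
Δs = 4*k**3 + 3*k**2 - 7*k - 1, as required.
Evaluate: s_(n+1) = n**4 + 3*n**3 - n**2 - 4*n - 1; subtract s_(1) = -1 ⇒ S(n) = n*(n**3 + 3*n**2 - n - 4).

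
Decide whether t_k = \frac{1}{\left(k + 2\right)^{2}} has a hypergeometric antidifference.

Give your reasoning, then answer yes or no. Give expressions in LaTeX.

No — t_k has no hypergeometric antidifference.

Ratio r(k) = (k + 2)**2/(k + 3)**2.
Factor: A=k**2 + 4*k + 4; B=k**2 + 6*k + 9; C=1.
Need (k**2 + 4*k + 4)·f(k+1) − (k**2 + 4*k + 4)·f(k) = 1.
deg f ≤ 0 (via 2,2,0).
Write f(k) = c0. Then LHS − RHS = -1, requiring -1 = 0: contradictory. No certificate.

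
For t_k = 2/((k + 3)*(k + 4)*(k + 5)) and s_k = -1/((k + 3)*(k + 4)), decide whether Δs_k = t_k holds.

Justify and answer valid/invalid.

valid (s_(k+1) − s_k reduces to t_k)

s_(k+1) = -1/((k + 4)*(k + 5))
s_(k+1) − s_k = 2/(k**3 + 12*k**2 + 47*k + 60)
(s_(k+1) − s_k) − t_k = 0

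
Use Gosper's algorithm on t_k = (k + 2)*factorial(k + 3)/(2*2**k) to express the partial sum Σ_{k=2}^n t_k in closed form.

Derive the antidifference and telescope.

S(n) = -30 + factorial(n + 4)/(2*2**n)

t_(k+1)/t_k = (k + 3)*(k + 4)/(2*(k + 2)).
Normal form (A,B,C) = (k/2 + 2, 1, k + 2).
Set up (k/2 + 2)·f(k+1) − (1)·f(k) − (k + 2) = 0.
Degrees (1,0,1) ⇒ d ≤ 0.
Coefficient equations give f(k) = 2.
Certificate R = B(k−1)f/C = 2/(k + 2) gives s_k = factorial(k + 3)/2**k.
Check: Δs_k = (k + 2)*factorial(k + 3)/(2*2**k). ✓
Σ_(k=2)^n t_k = s_(n+1) − s_(2) = (2**(-n - 1)*factorial(n + 4)) − (30), i.e. -30 + factorial(n + 4)/(2*2**n).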